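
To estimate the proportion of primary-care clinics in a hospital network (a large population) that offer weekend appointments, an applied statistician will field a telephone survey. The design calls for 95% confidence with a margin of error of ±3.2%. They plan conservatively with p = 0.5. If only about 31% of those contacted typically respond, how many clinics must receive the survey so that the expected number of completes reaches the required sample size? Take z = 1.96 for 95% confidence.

Completed interviews needed: n₀ = 1.96² × 0.2500 / 0.032² ≈ 937.89 → 938.
At a 31% response rate, contacts needed = 938 / 0.31 ≈ 3025.81 → 3026.

3026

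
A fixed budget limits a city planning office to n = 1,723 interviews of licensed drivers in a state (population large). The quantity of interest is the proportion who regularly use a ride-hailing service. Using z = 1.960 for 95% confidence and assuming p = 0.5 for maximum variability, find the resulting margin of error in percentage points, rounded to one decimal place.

2.4

SE(p̂) = √[p(1−p)/n] = √[0.2500/1723] = 0.01205.
E = z × SE = 1.960 × 0.01205 = 0.02361, or 2.4 percentage points.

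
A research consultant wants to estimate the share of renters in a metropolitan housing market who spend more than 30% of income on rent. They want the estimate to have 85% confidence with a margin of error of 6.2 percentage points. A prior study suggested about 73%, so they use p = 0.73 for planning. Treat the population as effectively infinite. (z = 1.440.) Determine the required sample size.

107

With p = 0.73, p(1−p) = 0.1971.
n = z²·p(1−p)/E² = 1.440² × 0.1971 / 0.062² = 2.0736 × 0.1971 / 0.003844 ≈ 106.32.
Rounding up gives n = 107.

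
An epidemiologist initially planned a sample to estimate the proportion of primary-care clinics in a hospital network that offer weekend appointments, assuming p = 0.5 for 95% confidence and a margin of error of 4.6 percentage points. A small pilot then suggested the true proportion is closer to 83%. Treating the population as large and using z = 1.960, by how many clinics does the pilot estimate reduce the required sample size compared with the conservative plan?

Conservative (p = 0.5): n = 1.960² × 0.25 / 0.046² ≈ 453.88 → 454.
Using p = 0.83: p(1−p) = 0.1411, so n = 1.960² × 0.1411 / 0.046² ≈ 256.17 → 257.
Reduction: 454 − 257 = 197.

197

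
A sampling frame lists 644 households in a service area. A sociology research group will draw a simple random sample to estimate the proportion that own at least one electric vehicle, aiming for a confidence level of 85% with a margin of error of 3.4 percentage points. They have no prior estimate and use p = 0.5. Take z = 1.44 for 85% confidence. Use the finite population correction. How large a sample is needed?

Unadjusted: n₀ = 1.44² × 0.50 × 0.50 / 0.034² ≈ 448.44, so n₀ = 449.
Finite population correction with N = 644: n = n₀ / (1 + (n₀−1)/N) = 449 / (1 + 448/644) = 449 / 1.6957 ≈ 264.79.
Rounding up, n = 265.

265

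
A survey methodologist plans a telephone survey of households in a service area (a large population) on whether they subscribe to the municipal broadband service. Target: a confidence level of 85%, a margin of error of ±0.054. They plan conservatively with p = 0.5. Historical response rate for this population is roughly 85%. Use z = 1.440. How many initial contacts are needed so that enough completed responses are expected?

Completed interviews needed: n₀ = 1.440² × 0.2500 / 0.054² ≈ 177.78 → 178.
At an 85% response rate, contacts needed = 178 / 0.85 ≈ 209.41 → 210.

210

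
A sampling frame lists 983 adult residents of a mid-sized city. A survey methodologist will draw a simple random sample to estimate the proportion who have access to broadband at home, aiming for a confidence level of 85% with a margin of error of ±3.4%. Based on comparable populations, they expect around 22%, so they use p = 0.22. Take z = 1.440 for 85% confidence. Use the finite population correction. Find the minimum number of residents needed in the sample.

235

Unadjusted: n₀ = 1.440² × 0.22 × 0.78 / 0.034² ≈ 307.81, so n₀ = 308.
Finite population correction with N = 983: n = n₀ / (1 + (n₀−1)/N) = 308 / (1 + 307/983) = 308 / 1.3123 ≈ 234.70.
Rounding up, n = 235.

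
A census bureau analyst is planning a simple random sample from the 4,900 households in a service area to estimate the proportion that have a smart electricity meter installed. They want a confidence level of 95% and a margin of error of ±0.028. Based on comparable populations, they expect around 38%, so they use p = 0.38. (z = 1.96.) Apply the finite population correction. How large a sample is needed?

Unadjusted: n₀ = 1.96² × 0.38 × 0.62 / 0.028² ≈ 1154.44, so n₀ = 1155.
Finite population correction with N = 4,900: n = n₀ / (1 + (n₀−1)/N) = 1155 / (1 + 1154/4900) = 1155 / 1.2355 ≈ 934.84.
Rounding up, n = 935.

935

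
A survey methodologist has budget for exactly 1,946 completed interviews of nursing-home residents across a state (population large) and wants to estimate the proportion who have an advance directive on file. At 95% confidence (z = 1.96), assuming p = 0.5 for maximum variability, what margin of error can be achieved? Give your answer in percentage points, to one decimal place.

SE(p̂) = √[p(1−p)/n] = √[0.2500/1946] = 0.01133.
E = z × SE = 1.96 × 0.01133 = 0.02222, or 2.2 percentage points.

2.2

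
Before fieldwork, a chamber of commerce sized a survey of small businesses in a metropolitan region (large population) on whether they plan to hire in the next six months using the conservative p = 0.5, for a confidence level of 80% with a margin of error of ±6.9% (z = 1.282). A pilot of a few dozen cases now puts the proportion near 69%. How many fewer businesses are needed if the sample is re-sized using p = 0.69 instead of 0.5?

Conservative (p = 0.5): n = 1.282² × 0.25 / 0.069² ≈ 86.30 → 87.
Using p = 0.69: p(1−p) = 0.2139, so n = 1.282² × 0.2139 / 0.069² ≈ 73.84 → 74.
Reduction: 87 − 74 = 13.

13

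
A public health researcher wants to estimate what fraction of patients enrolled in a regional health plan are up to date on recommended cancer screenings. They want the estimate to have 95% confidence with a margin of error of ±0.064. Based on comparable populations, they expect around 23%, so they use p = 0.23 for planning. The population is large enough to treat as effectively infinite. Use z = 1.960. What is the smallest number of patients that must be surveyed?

167

With p = 0.23, p(1−p) = 0.1771.
n = z²·p(1−p)/E² = 1.960² × 0.1771 / 0.064² = 3.8416 × 0.1771 / 0.004096 ≈ 166.10.
Rounding up gives n = 167.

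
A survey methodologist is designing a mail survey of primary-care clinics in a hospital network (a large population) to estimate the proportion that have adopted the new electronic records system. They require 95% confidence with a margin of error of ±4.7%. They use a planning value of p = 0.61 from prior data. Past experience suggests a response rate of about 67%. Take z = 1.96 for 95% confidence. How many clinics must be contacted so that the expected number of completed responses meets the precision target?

618

Completed interviews needed: n₀ = 1.96² × 0.2379 / 0.047² ≈ 413.72 → 414.
At a 67% response rate, contacts needed = 414 / 0.67 ≈ 617.91 → 618.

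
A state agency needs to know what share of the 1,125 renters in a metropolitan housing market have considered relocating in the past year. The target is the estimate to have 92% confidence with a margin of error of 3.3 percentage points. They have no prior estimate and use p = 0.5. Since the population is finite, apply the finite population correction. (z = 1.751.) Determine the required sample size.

Unadjusted: n₀ = 1.751² × 0.50 × 0.50 / 0.033² ≈ 703.86, so n₀ = 704.
Finite population correction with N = 1,125: n = n₀ / (1 + (n₀−1)/N) = 704 / (1 + 703/1125) = 704 / 1.6249 ≈ 433.26.
Rounding up, n = 434.

434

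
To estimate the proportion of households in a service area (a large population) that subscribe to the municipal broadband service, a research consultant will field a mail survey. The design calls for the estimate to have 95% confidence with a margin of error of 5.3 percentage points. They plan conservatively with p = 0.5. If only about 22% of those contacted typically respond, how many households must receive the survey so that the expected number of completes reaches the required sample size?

For 95% confidence, z = 1.960.
Completed interviews needed: n₀ = 1.960² × 0.2500 / 0.053² ≈ 341.90 → 342.
At a 22% response rate, contacts needed = 342 / 0.22 ≈ 1554.55 → 1555.

1555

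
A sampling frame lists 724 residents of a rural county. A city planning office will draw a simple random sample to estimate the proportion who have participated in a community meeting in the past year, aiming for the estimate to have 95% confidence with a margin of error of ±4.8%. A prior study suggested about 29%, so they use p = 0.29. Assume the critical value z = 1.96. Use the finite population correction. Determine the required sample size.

234

Unadjusted: n₀ = 1.96² × 0.29 × 0.71 / 0.048² ≈ 343.31, so n₀ = 344.
Finite population correction with N = 724: n = n₀ / (1 + (n₀−1)/N) = 344 / (1 + 343/724) = 344 / 1.4738 ≈ 233.42.
Rounding up, n = 234.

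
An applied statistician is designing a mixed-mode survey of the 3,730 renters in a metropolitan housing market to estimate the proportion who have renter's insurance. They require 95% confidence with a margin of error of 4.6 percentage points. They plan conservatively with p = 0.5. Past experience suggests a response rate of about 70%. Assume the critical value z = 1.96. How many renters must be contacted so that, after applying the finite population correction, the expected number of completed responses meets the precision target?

579

Completed interviews needed (unadjusted): n₀ = 1.96² × 0.2500 / 0.046² ≈ 453.88 → 454.
FPC for N = 3,730: n = 454 / (1 + 453/3730) = 454 / 1.1214 ≈ 404.83 → 405.
At a 70% response rate, contacts needed = 405 / 0.70 ≈ 578.57 → 579.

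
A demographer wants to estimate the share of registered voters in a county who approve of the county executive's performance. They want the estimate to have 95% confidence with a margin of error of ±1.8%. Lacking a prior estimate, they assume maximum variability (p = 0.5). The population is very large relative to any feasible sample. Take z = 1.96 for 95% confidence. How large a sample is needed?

2965

With p = 0.5, p(1−p) = 0.25.
n = z²·p(1−p)/E² = 1.96² × 0.2500 / 0.018² = 3.8416 × 0.2500 / 0.000324 ≈ 2964.20.
Rounding up gives n = 2965.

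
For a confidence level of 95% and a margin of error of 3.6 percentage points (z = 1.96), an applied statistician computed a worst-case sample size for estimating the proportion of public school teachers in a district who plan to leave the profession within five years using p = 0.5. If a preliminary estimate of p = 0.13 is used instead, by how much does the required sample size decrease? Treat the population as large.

406

Conservative (p = 0.5): n = 1.96² × 0.25 / 0.036² ≈ 741.05 → 742.
Using p = 0.13: p(1−p) = 0.1131, so n = 1.96² × 0.1131 / 0.036² ≈ 335.25 → 336.
Reduction: 742 − 336 = 406.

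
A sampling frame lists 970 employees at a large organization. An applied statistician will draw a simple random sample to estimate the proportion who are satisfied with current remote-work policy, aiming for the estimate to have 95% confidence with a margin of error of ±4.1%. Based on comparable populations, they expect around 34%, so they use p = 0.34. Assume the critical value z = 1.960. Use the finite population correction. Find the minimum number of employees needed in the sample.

336

Unadjusted: n₀ = 1.960² × 0.34 × 0.66 / 0.041² ≈ 512.82, so n₀ = 513.
Finite population correction with N = 970: n = n₀ / (1 + (n₀−1)/N) = 513 / (1 + 512/970) = 513 / 1.5278 ≈ 335.77.
Rounding up, n = 336.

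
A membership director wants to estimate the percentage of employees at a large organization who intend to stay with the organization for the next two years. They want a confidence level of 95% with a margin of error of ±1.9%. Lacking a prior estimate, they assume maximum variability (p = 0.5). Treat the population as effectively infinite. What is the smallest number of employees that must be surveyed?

For 95% confidence, z = 1.96.
With p = 0.5, p(1−p) = 0.25.
n = z²·p(1−p)/E² = 1.96² × 0.2500 / 0.019² = 3.8416 × 0.2500 / 0.000361 ≈ 2660.39.
Rounding up gives n = 2661.

2661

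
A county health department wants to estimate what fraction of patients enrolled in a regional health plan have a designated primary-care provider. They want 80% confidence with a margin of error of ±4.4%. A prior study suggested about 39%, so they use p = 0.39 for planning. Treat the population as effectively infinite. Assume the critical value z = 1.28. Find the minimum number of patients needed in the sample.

With p = 0.39, p(1−p) = 0.2379.
n = z²·p(1−p)/E² = 1.28² × 0.2379 / 0.044² = 1.6384 × 0.2379 / 0.001936 ≈ 201.33.
Rounding up gives n = 202.

202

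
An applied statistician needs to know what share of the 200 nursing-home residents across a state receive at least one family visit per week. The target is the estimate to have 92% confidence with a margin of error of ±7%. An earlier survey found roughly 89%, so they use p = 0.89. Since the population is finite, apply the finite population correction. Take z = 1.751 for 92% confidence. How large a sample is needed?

Unadjusted: n₀ = 1.751² × 0.89 × 0.11 / 0.070² ≈ 61.26, so n₀ = 62.
Finite population correction with N = 200: n = n₀ / (1 + (n₀−1)/N) = 62 / (1 + 61/200) = 62 / 1.3050 ≈ 47.51.
Rounding up, n = 48.

48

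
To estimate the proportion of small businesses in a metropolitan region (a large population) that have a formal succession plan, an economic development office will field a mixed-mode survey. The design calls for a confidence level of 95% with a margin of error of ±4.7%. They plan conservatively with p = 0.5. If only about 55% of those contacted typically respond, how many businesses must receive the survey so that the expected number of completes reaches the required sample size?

For 95% confidence, z = 1.960.
Completed interviews needed: n₀ = 1.960² × 0.2500 / 0.047² ≈ 434.77 → 435.
At a 55% response rate, contacts needed = 435 / 0.55 ≈ 790.91 → 791.

791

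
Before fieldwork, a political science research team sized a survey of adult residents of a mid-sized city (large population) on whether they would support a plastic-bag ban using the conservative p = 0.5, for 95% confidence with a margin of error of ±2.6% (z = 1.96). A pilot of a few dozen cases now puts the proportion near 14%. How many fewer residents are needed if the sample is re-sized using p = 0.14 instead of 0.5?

736

Conservative (p = 0.5): n = 1.96² × 0.25 / 0.026² ≈ 1420.71 → 1421.
Using p = 0.14: p(1−p) = 0.1204, so n = 1.96² × 0.1204 / 0.026² ≈ 684.21 → 685.
Reduction: 1421 − 685 = 736.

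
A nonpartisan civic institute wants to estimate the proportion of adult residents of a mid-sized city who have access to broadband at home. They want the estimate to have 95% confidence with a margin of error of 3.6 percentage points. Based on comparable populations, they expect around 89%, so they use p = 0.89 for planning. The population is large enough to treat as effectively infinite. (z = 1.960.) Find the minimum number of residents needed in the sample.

291

With p = 0.89, p(1−p) = 0.0979.
n = z²·p(1−p)/E² = 1.960² × 0.0979 / 0.036² = 3.8416 × 0.0979 / 0.001296 ≈ 290.19.
Rounding up gives n = 291.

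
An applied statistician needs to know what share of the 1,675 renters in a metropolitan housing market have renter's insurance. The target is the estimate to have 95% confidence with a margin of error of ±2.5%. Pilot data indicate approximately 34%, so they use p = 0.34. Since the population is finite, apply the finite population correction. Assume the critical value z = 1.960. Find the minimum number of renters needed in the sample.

757

Unadjusted: n₀ = 1.960² × 0.34 × 0.66 / 0.025² ≈ 1379.29, so n₀ = 1380.
Finite population correction with N = 1,675: n = n₀ / (1 + (n₀−1)/N) = 1380 / (1 + 1379/1675) = 1380 / 1.8233 ≈ 756.88.
Rounding up, n = 757.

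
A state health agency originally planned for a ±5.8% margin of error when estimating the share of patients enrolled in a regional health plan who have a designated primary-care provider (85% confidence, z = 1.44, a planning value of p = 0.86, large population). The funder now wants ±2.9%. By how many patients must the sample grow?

222

At ±5.8%: n = 1.44² × 0.1204 / 0.058² ≈ 74.22 → 75.
At ±2.9%: n = 1.44² × 0.1204 / 0.029² ≈ 296.86 → 297.
Additional respondents: 297 − 75 = 222.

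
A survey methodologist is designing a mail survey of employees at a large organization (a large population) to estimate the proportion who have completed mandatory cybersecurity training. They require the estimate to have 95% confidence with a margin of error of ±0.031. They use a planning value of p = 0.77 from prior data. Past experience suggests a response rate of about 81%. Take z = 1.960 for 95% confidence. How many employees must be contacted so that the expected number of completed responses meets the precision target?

875

Completed interviews needed: n₀ = 1.960² × 0.1771 / 0.031² ≈ 707.96 → 708.
At an 81% response rate, contacts needed = 708 / 0.81 ≈ 874.07 → 875.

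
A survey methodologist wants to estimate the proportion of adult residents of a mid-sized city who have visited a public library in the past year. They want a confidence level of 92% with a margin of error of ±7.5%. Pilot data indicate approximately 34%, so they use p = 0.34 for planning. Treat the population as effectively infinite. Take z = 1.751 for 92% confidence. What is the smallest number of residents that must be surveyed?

With p = 0.34, p(1−p) = 0.2244.
n = z²·p(1−p)/E² = 1.751² × 0.2244 / 0.075² = 3.0660 × 0.2244 / 0.005625 ≈ 122.31.
Rounding up gives n = 123.

123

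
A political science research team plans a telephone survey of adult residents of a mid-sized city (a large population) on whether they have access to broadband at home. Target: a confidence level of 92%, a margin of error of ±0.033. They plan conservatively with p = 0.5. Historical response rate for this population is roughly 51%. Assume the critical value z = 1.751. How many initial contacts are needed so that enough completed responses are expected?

1381

Completed interviews needed: n₀ = 1.751² × 0.2500 / 0.033² ≈ 703.86 → 704.
At a 51% response rate, contacts needed = 704 / 0.51 ≈ 1380.39 → 1381.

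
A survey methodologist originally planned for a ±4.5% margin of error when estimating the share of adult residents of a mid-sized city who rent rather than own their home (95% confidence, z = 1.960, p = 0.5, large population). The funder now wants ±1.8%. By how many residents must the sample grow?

2490

At ±4.5%: n = 1.960² × 0.2500 / 0.045² ≈ 474.27 → 475.
At ±1.8%: n = 1.960² × 0.2500 / 0.018² ≈ 2964.20 → 2965.
Additional respondents: 2965 − 475 = 2490.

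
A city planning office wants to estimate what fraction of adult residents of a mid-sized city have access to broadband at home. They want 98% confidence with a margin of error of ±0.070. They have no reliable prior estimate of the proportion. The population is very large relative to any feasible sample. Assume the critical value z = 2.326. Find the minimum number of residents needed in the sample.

277

With no prior estimate, use p = 0.5, giving p(1−p) = 0.25.
n = z²·p(1−p)/E² = 2.326² × 0.2500 / 0.070² = 5.4103 × 0.2500 / 0.004900 ≈ 276.03.
Rounding up gives n = 277.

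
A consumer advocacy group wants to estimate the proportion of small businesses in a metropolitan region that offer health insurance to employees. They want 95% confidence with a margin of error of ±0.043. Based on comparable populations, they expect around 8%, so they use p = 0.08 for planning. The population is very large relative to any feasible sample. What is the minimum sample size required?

153

For 95% confidence, z = 1.960.
With p = 0.08, p(1−p) = 0.0736.
n = z²·p(1−p)/E² = 1.960² × 0.0736 / 0.043² = 3.8416 × 0.0736 / 0.001849 ≈ 152.92.
Rounding up gives n = 153.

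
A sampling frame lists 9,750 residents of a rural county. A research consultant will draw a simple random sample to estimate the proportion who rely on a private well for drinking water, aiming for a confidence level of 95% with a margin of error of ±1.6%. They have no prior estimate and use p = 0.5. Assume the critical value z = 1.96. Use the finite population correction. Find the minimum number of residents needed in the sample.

Unadjusted: n₀ = 1.96² × 0.50 × 0.50 / 0.016² ≈ 3751.56, so n₀ = 3752.
Finite population correction with N = 9,750: n = n₀ / (1 + (n₀−1)/N) = 3752 / (1 + 3751/9750) = 3752 / 1.3847 ≈ 2709.58.
Rounding up, n = 2710.

2710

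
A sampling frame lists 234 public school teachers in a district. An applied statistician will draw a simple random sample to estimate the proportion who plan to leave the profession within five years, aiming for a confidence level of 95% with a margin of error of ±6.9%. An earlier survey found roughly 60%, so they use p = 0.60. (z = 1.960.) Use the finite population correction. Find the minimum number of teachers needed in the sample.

107

Unadjusted: n₀ = 1.960² × 0.60 × 0.40 / 0.069² ≈ 193.65, so n₀ = 194.
Finite population correction with N = 234: n = n₀ / (1 + (n₀−1)/N) = 194 / (1 + 193/234) = 194 / 1.8248 ≈ 106.31.
Rounding up, n = 107.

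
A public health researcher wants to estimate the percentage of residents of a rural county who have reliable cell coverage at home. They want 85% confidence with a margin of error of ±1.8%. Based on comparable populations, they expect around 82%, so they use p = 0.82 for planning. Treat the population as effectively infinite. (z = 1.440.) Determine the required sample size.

With p = 0.82, p(1−p) = 0.1476.
n = z²·p(1−p)/E² = 1.440² × 0.1476 / 0.018² = 2.0736 × 0.1476 / 0.000324 ≈ 944.64.
Rounding up gives n = 945.

945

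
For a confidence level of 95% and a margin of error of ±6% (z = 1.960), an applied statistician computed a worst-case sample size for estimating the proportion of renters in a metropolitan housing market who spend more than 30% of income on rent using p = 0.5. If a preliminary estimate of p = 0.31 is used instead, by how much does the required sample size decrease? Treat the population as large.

Conservative (p = 0.5): n = 1.960² × 0.25 / 0.060² ≈ 266.78 → 267.
Using p = 0.31: p(1−p) = 0.2139, so n = 1.960² × 0.2139 / 0.060² ≈ 228.26 → 229.
Reduction: 267 − 229 = 38.

38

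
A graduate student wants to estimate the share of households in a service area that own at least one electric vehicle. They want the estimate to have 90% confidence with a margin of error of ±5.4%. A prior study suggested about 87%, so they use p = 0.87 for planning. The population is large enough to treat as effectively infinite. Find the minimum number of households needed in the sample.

105

For 90% confidence, z = 1.645.
With p = 0.87, p(1−p) = 0.1131.
n = z²·p(1−p)/E² = 1.645² × 0.1131 / 0.054² = 2.7060 × 0.1131 / 0.002916 ≈ 104.96.
Rounding up gives n = 105.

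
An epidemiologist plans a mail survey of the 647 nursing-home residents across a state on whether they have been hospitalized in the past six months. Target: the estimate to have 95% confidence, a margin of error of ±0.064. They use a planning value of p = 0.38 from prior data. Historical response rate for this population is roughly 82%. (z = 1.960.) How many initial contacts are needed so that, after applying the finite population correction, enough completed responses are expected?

202

Completed interviews needed (unadjusted): n₀ = 1.960² × 0.2356 / 0.064² ≈ 220.97 → 221.
FPC for N = 647: n = 221 / (1 + 220/647) = 221 / 1.3400 ≈ 164.92 → 165.
At an 82% response rate, contacts needed = 165 / 0.82 ≈ 201.22 → 202.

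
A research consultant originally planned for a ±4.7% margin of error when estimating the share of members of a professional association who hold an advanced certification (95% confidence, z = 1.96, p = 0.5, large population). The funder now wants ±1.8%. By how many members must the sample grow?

At ±4.7%: n = 1.96² × 0.2500 / 0.047² ≈ 434.77 → 435.
At ±1.8%: n = 1.96² × 0.2500 / 0.018² ≈ 2964.20 → 2965.
Additional respondents: 2965 − 435 = 2530.

2530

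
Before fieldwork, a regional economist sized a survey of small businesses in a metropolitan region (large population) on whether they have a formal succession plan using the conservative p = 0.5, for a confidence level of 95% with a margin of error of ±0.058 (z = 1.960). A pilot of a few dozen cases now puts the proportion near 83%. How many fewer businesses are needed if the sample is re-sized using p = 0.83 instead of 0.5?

124

Conservative (p = 0.5): n = 1.960² × 0.25 / 0.058² ≈ 285.49 → 286.
Using p = 0.83: p(1−p) = 0.1411, so n = 1.960² × 0.1411 / 0.058² ≈ 161.13 → 162.
Reduction: 286 − 162 = 124.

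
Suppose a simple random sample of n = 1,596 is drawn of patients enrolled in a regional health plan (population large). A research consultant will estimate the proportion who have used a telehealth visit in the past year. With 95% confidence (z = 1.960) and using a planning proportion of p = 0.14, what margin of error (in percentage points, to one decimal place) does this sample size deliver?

SE(p̂) = √[p(1−p)/n] = √[0.1204/1596] = 0.00869.
E = z × SE = 1.960 × 0.00869 = 0.01702, or 1.7 percentage points.

1.7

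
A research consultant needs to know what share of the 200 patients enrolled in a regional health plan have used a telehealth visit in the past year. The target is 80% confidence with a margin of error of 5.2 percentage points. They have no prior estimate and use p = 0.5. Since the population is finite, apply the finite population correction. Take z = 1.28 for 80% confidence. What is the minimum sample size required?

Unadjusted: n₀ = 1.28² × 0.50 × 0.50 / 0.052² ≈ 151.48, so n₀ = 152.
Finite population correction with N = 200: n = n₀ / (1 + (n₀−1)/N) = 152 / (1 + 151/200) = 152 / 1.7550 ≈ 86.61.
Rounding up, n = 87.

87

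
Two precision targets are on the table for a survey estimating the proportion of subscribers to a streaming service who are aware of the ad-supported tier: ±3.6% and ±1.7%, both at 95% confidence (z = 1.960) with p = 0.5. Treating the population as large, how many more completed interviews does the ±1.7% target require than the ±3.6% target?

2582

At ±3.6%: n = 1.960² × 0.2500 / 0.036² ≈ 741.05 → 742.
At ±1.7%: n = 1.960² × 0.2500 / 0.017² ≈ 3323.18 → 3324.
Additional respondents: 3324 − 742 = 2582.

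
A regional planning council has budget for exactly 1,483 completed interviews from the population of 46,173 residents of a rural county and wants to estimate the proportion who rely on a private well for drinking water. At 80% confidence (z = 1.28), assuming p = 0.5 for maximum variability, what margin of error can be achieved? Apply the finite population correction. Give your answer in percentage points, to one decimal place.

Finite-population factor: (N−n)/(N−1) = (46173−1483)/(46173−1) = 0.9679.
SE(p̂) = √[p(1−p)/n · (N−n)/(N−1)] = √[0.2500/1483 × 0.9679] = 0.01277.
E = z × SE = 1.28 × 0.01277 = 0.01635 ≈ 1.6 percentage points.

1.6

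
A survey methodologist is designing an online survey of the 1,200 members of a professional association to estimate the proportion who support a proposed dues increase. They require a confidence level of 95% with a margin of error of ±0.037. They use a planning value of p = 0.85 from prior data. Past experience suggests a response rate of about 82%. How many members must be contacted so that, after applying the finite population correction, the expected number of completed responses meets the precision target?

337

For 95% confidence, z = 1.96.
Completed interviews needed (unadjusted): n₀ = 1.96² × 0.1275 / 0.037² ≈ 357.78 → 358.
FPC for N = 1,200: n = 358 / (1 + 357/1200) = 358 / 1.2975 ≈ 275.92 → 276.
At an 82% response rate, contacts needed = 276 / 0.82 ≈ 336.59 → 337.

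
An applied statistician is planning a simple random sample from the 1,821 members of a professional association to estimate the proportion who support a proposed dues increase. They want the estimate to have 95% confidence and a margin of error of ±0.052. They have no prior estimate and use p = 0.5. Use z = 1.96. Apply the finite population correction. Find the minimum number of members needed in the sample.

298

Unadjusted: n₀ = 1.96² × 0.50 × 0.50 / 0.052² ≈ 355.18, so n₀ = 356.
Finite population correction with N = 1,821: n = n₀ / (1 + (n₀−1)/N) = 356 / (1 + 355/1821) = 356 / 1.1949 ≈ 297.92.
Rounding up, n = 298.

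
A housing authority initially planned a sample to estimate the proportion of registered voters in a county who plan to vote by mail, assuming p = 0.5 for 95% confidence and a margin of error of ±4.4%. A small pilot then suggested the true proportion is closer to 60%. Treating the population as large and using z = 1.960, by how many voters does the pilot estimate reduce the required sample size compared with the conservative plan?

Conservative (p = 0.5): n = 1.960² × 0.25 / 0.044² ≈ 496.07 → 497.
Using p = 0.60: p(1−p) = 0.2400, so n = 1.960² × 0.2400 / 0.044² ≈ 476.23 → 477.
Reduction: 497 − 477 = 20.

20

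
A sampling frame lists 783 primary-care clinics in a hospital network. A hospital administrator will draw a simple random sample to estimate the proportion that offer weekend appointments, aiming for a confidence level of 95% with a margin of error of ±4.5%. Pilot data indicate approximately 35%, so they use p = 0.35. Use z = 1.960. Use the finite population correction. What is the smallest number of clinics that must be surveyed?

279

Unadjusted: n₀ = 1.960² × 0.35 × 0.65 / 0.045² ≈ 431.59, so n₀ = 432.
Finite population correction with N = 783: n = n₀ / (1 + (n₀−1)/N) = 432 / (1 + 431/783) = 432 / 1.5504 ≈ 278.63.
Rounding up, n = 279.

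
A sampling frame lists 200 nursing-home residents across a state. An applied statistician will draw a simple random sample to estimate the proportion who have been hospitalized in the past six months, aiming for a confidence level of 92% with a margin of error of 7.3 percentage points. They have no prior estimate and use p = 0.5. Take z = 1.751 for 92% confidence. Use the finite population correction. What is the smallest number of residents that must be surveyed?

84

Unadjusted: n₀ = 1.751² × 0.50 × 0.50 / 0.073² ≈ 143.84, so n₀ = 144.
Finite population correction with N = 200: n = n₀ / (1 + (n₀−1)/N) = 144 / (1 + 143/200) = 144 / 1.7150 ≈ 83.97.
Rounding up, n = 84.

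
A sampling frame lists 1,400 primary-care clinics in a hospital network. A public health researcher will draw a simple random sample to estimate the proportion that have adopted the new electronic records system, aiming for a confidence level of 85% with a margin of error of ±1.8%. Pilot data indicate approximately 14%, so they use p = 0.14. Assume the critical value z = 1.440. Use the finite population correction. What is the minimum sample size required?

498

Unadjusted: n₀ = 1.440² × 0.14 × 0.86 / 0.018² ≈ 770.56, so n₀ = 771.
Finite population correction with N = 1,400: n = n₀ / (1 + (n₀−1)/N) = 771 / (1 + 770/1400) = 771 / 1.5500 ≈ 497.42.
Rounding up, n = 498.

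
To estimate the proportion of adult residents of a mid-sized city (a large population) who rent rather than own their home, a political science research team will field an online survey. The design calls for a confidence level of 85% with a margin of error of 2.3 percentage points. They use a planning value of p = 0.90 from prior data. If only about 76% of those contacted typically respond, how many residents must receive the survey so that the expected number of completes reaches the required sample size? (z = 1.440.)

465

Completed interviews needed: n₀ = 1.440² × 0.0900 / 0.023² ≈ 352.79 → 353.
At a 76% response rate, contacts needed = 353 / 0.76 ≈ 464.47 → 465.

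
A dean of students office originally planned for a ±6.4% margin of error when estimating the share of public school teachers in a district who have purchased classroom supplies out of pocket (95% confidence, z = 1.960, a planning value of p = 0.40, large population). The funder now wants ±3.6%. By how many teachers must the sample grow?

At ±6.4%: n = 1.960² × 0.2400 / 0.064² ≈ 225.09 → 226.
At ±3.6%: n = 1.960² × 0.2400 / 0.036² ≈ 711.41 → 712.
Additional respondents: 712 − 226 = 486.

486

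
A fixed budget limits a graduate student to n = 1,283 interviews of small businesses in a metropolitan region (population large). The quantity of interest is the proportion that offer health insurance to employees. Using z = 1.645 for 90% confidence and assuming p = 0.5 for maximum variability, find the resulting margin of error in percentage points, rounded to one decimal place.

2.3

SE(p̂) = √[p(1−p)/n] = √[0.2500/1283] = 0.01396.
E = z × SE = 1.645 × 0.01396 = 0.02296, or 2.3 percentage points.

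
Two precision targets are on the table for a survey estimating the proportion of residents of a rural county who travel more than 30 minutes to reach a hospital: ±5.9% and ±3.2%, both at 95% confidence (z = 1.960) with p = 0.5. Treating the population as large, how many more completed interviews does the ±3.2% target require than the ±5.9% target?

662

At ±5.9%: n = 1.960² × 0.2500 / 0.059² ≈ 275.90 → 276.
At ±3.2%: n = 1.960² × 0.2500 / 0.032² ≈ 937.89 → 938.
Additional respondents: 938 − 276 = 662.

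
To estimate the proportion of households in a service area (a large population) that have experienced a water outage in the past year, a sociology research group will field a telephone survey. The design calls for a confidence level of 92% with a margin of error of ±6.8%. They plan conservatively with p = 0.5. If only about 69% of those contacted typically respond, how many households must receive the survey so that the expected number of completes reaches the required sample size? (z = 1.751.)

Completed interviews needed: n₀ = 1.751² × 0.2500 / 0.068² ≈ 165.77 → 166.
At a 69% response rate, contacts needed = 166 / 0.69 ≈ 240.58 → 241.

241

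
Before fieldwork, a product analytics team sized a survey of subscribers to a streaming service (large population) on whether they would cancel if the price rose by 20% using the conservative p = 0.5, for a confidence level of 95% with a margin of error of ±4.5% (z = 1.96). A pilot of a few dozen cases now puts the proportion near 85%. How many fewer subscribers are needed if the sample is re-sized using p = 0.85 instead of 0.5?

233

Conservative (p = 0.5): n = 1.96² × 0.25 / 0.045² ≈ 474.27 → 475.
Using p = 0.85: p(1−p) = 0.1275, so n = 1.96² × 0.1275 / 0.045² ≈ 241.88 → 242.
Reduction: 475 − 242 = 233.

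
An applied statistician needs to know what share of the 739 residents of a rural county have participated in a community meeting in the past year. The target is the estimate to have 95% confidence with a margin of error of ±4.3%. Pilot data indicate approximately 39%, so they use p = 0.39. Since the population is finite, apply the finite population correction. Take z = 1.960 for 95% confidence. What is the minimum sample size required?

Unadjusted: n₀ = 1.960² × 0.39 × 0.61 / 0.043² ≈ 494.28, so n₀ = 495.
Finite population correction with N = 739: n = n₀ / (1 + (n₀−1)/N) = 495 / (1 + 494/739) = 495 / 1.6685 ≈ 296.68.
Rounding up, n = 297.

297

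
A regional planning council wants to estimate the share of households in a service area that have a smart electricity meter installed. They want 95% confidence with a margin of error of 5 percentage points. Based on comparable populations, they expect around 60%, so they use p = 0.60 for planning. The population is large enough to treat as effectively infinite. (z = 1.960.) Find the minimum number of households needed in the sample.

369

With p = 0.60, p(1−p) = 0.2400.
n = z²·p(1−p)/E² = 1.960² × 0.2400 / 0.050² = 3.8416 × 0.2400 / 0.002500 ≈ 368.79.
Rounding up gives n = 369.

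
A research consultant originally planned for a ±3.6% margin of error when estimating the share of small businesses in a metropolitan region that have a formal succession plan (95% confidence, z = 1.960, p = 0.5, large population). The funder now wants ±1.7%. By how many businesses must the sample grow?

2582

At ±3.6%: n = 1.960² × 0.2500 / 0.036² ≈ 741.05 → 742.
At ±1.7%: n = 1.960² × 0.2500 / 0.017² ≈ 3323.18 → 3324.
Additional respondents: 3324 − 742 = 2582.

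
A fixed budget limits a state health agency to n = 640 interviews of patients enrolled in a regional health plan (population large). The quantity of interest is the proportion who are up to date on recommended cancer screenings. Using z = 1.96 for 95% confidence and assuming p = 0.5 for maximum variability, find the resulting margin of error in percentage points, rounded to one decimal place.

SE(p̂) = √[p(1−p)/n] = √[0.2500/640] = 0.01976.
E = z × SE = 1.96 × 0.01976 = 0.03874, or 3.9 percentage points.

3.9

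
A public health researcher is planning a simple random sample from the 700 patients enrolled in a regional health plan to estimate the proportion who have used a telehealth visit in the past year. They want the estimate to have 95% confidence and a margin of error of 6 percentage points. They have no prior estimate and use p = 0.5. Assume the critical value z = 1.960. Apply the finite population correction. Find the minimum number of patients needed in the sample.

194

Unadjusted: n₀ = 1.960² × 0.50 × 0.50 / 0.060² ≈ 266.78, so n₀ = 267.
Finite population correction with N = 700: n = n₀ / (1 + (n₀−1)/N) = 267 / (1 + 266/700) = 267 / 1.3800 ≈ 193.48.
Rounding up, n = 194.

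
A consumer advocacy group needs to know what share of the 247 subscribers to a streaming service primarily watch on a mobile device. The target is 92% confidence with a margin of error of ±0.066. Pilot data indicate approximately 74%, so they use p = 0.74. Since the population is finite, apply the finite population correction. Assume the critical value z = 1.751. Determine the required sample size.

88

Unadjusted: n₀ = 1.751² × 0.74 × 0.26 / 0.066² ≈ 135.42, so n₀ = 136.
Finite population correction with N = 247: n = n₀ / (1 + (n₀−1)/N) = 136 / (1 + 135/247) = 136 / 1.5466 ≈ 87.94.
Rounding up, n = 88.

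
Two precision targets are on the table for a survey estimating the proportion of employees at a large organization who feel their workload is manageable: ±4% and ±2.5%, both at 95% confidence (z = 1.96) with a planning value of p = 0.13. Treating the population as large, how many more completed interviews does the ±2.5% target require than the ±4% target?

424

At ±4%: n = 1.96² × 0.1131 / 0.040² ≈ 271.55 → 272.
At ±2.5%: n = 1.96² × 0.1131 / 0.025² ≈ 695.18 → 696.
Additional respondents: 696 − 272 = 424.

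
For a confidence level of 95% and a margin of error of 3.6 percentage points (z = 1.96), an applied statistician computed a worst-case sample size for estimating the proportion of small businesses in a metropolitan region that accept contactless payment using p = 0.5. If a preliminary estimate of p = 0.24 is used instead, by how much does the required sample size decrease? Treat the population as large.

Conservative (p = 0.5): n = 1.96² × 0.25 / 0.036² ≈ 741.05 → 742.
Using p = 0.24: p(1−p) = 0.1824, so n = 1.96² × 0.1824 / 0.036² ≈ 540.67 → 541.
Reduction: 742 − 541 = 201.

201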